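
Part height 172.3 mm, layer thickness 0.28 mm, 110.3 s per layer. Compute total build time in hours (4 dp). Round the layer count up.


Layers = ceil(172.3/0.28) = 616
t = 616 * 110.3 / 3600 = 18.8736 hrs


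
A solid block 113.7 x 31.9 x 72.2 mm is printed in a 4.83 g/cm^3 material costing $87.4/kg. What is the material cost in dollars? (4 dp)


V = 113.7 * 31.9 * 72.2 = 261871.566 mm^3 = 261.871566 cm^3
Mass = 261.871566 * 4.83 / 1000 = 1.26483966 kg
Cost = 1.26483966 * 87.4 = 110.547 $


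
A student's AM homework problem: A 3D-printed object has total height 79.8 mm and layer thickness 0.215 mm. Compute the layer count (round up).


Layers = ceil(79.8/0.215) = 372


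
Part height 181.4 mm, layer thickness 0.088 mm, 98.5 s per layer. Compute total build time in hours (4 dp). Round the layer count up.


Layers = ceil(181.4/0.088) = 2062
t = 2062 * 98.5 / 3600 = 56.4186 hrs


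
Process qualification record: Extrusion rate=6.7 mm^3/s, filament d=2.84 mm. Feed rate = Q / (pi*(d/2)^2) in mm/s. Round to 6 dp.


A = pi*(2.84/2)^2 = 6.334707
v = 6.7 / 6.334707 = 1.057665 mm/s


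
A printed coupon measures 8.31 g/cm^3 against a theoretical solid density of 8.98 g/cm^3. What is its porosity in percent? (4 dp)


Porosity = (1-8.31/8.98)*100 = 7.461 %


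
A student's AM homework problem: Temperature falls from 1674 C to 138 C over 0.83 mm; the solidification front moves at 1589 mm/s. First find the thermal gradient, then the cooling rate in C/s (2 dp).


G = (1674-138)/0.83 = 1850.60240964 C/mm
CR = 1850.60240964 * 1589 = 2940607.23 C/s


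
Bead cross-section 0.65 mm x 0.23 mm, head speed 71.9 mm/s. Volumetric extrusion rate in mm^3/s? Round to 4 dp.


Rate = 0.65 * 0.23 * 71.9 = 10.7491 mm^3/s


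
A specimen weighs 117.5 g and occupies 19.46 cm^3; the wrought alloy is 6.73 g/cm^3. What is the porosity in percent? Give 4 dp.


rho_part = 117.5 / 19.46 = 6.03802672 g/cm^3
Porosity = (1 - 6.03802672/6.73)*100 = 10.2819 %


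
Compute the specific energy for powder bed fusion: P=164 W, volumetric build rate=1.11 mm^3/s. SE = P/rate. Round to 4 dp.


SE = 164 / 1.11 = 147.7477 J/mm^3


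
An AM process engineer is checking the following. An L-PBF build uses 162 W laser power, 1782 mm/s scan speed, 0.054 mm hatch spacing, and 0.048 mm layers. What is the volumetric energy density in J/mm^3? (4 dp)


E = 162 / (1782*0.054*0.048) = 35.073 J/mm^3


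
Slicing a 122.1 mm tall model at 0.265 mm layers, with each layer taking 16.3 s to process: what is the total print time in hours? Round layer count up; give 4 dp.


Layers = ceil(122.1/0.265) = 461
t = 461 * 16.3 / 3600 = 2.0873 hrs


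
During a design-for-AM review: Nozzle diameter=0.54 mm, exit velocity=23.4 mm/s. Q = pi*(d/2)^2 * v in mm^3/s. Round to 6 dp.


A = pi*(0.54/2)^2 = 0.2290221 mm^2
Q = 0.2290221 * 23.4 = 5.359117 mm^3/s


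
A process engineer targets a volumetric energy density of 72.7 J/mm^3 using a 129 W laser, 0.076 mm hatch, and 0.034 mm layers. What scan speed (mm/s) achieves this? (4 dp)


v = 129 / (72.7*0.076*0.034) = 686.6933 mm/s


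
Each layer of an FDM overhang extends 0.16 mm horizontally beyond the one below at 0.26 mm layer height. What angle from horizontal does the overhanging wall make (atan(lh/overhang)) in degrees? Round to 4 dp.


angle = atan(0.26/0.16) = 58.3925 degrees


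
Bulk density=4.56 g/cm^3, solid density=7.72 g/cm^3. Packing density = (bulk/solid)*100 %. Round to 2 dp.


Packing = (4.56/7.72)*100 = 59.07 %


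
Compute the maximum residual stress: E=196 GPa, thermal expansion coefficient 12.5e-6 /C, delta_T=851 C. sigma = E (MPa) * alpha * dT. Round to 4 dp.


sigma = 196*1000 * 12.5e-6 * 851 = 2084.95 MPa


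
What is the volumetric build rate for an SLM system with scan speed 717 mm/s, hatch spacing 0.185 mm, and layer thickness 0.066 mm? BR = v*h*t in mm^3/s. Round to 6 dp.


Rate = 717 * 0.185 * 0.066 = 8.75457 mm^3/s


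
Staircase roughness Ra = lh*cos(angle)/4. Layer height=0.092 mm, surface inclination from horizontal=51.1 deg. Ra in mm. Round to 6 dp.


Ra = 0.092 * cos(51.1) / 4 = 0.014443 mm


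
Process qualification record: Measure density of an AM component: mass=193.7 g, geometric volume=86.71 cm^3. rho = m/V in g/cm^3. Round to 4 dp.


rho = 193.7 / 86.71 = 2.2339 g/cm^3


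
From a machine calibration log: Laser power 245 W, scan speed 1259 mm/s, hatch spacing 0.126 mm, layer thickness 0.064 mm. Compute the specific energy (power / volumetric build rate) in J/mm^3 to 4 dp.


Build rate = 1259 * 0.126 * 0.064 = 10.152576 mm^3/s
SE = 245 / 10.152576 = 24.1318 J/mm^3


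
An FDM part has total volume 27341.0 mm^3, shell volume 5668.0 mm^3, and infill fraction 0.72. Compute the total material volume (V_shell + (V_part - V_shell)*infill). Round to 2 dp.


V_infill = (27341.0 - 5668.0) * 0.72 = 15604.56
V_total = 5668.0 + 15604.56 = 21272.56 mm^3


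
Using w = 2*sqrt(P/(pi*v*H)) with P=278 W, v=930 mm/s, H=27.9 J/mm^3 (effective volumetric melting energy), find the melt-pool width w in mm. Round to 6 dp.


w = 2*sqrt(278/(pi*930*27.9)) = 0.116798 mm


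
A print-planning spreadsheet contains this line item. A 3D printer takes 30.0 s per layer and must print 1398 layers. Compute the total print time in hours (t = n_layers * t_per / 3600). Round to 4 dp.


t = 1398 * 30.0 / 3600 = 11.65 hrs


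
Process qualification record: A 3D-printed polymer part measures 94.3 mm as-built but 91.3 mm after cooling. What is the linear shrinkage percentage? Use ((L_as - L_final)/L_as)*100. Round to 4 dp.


Shrinkage = ((94.3-91.3)/94.3)*100 = 3.1813 %


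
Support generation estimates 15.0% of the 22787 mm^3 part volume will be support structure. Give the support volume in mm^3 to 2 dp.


V_support = 22787 * 0.15 = 3418.05 mm^3


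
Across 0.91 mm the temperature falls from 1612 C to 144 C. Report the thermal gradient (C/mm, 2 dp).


G = (1612-144)/0.91 = 1613.19 C/mm


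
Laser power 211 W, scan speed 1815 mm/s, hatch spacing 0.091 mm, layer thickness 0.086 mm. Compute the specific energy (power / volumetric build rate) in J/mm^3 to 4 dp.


Build rate = 1815 * 0.091 * 0.086 = 14.20419 mm^3/s
SE = 211 / 14.20419 = 14.8548 J/mm^3


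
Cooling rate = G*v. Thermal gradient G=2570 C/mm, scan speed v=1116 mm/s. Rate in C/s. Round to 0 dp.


CR = 2570 * 1116 = 2868120 C/s


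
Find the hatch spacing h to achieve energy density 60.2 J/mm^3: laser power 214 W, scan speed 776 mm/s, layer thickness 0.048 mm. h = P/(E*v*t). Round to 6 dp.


h = 214 / (60.2*776*0.048) = 0.095436 mm


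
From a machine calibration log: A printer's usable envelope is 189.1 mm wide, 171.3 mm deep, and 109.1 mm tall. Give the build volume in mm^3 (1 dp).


V = 189.1 * 171.3 * 109.1 = 3534057.8 mm^3


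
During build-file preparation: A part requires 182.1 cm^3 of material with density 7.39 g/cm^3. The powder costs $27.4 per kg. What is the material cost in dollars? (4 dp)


Mass = 182.1*7.39/1000 = 1.345719 kg
Cost = 1.345719 * 27.4 = 36.8727 $


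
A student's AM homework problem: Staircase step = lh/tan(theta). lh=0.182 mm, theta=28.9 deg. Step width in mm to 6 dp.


step = 0.182 / tan(28.9) = 0.329692 mm


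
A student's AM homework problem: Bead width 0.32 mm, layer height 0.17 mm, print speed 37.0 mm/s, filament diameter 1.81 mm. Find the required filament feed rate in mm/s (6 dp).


Q = 0.32 * 0.17 * 37.0 = 2.0128 mm^3/s
A_fil = pi*(1.81/2)^2 = 2.57304292 mm^2
v_feed = 2.0128 / 2.57304292 = 0.782264 mm/s


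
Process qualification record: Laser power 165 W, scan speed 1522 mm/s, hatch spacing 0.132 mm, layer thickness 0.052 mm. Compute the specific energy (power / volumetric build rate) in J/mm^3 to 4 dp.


Build rate = 1522 * 0.132 * 0.052 = 10.447008 mm^3/s
SE = 165 / 10.447008 = 15.794 J/mm^3


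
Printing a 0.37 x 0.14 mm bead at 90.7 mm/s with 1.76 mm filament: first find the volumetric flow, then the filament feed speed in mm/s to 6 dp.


Q = 0.37 * 0.14 * 90.7 = 4.69826 mm^3/s
A_fil = pi*(1.76/2)^2 = 2.43284935 mm^2
v_feed = 4.69826 / 2.43284935 = 1.931176 mm/s


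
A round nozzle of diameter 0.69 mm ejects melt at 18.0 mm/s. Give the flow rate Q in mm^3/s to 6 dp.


A = pi*(0.69/2)^2 = 0.37392807 mm^2
Q = 0.37392807 * 18.0 = 6.730705 mm^3/s


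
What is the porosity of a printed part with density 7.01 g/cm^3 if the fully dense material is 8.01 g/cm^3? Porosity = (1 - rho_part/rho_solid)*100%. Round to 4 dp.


Porosity = (1-7.01/8.01)*100 = 12.4844 %


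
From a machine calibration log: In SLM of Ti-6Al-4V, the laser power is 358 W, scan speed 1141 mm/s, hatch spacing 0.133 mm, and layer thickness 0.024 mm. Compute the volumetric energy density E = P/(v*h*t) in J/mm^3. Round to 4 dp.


E = 358 / (1141*0.133*0.024) = 98.2957 J/mm^3


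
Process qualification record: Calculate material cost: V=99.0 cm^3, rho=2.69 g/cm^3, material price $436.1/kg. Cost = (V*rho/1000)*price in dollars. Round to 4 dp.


Mass = 99.0*2.69/1000 = 0.26631 kg
Cost = 0.26631 * 436.1 = 116.1378 $


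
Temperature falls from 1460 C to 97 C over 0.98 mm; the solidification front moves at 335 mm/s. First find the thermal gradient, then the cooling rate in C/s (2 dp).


G = (1460-97)/0.98 = 1390.81632653 C/mm
CR = 1390.81632653 * 335 = 465923.47 C/s


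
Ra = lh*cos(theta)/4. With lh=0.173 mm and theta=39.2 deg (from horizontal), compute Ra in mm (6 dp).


Ra = 0.173 * cos(39.2) / 4 = 0.033516 mm


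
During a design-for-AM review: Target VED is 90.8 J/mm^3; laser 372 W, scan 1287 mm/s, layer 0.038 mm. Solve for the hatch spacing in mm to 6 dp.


h = 372 / (90.8*1287*0.038) = 0.083771 mm


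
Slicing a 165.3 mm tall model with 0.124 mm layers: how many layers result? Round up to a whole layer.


Layers = ceil(165.3/0.124) = 1334


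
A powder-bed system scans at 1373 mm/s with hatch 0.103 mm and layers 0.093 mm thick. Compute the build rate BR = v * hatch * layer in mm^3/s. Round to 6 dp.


Rate = 1373 * 0.103 * 0.093 = 13.151967 mm^3/s


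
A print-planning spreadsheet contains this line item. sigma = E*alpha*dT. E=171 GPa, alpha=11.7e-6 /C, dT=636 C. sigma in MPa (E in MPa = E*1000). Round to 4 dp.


sigma = 171*1000 * 11.7e-6 * 636 = 1272.4452 MPa


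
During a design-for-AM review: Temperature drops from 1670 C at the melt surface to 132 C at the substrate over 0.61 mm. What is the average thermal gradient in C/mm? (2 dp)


G = (1670-132)/0.61 = 2521.31 C/mm


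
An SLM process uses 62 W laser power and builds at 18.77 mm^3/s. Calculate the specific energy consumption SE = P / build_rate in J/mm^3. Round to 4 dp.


SE = 62 / 18.77 = 3.3031 J/mm^3


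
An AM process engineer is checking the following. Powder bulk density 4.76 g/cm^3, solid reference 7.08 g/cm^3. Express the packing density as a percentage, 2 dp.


Packing = (4.76/7.08)*100 = 67.23 %


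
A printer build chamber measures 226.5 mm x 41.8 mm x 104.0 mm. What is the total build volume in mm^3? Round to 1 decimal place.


V = 226.5 * 41.8 * 104.0 = 984640.8 mm^3


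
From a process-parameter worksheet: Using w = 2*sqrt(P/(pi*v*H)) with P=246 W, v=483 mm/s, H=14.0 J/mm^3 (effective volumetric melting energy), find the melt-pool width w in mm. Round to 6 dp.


w = 2*sqrt(246/(pi*483*14.0)) = 0.215221 mm


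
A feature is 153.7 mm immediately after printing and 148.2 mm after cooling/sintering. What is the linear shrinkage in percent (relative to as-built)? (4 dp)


Shrinkage = ((153.7-148.2)/153.7)*100 = 3.5784 %


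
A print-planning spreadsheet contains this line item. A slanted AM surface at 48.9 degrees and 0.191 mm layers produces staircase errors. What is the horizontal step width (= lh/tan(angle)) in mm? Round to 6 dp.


step = 0.191 / tan(48.9) = 0.16662 mm


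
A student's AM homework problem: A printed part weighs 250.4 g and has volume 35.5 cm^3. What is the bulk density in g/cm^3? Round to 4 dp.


rho = 250.4 / 35.5 = 7.0535 g/cm^3


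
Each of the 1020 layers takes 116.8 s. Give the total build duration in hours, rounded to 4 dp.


t = 1020 * 116.8 / 3600 = 33.0933 hrs


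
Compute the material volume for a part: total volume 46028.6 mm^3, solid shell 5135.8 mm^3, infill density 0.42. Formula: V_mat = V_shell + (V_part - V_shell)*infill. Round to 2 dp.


V_infill = (46028.6 - 5135.8) * 0.42 = 17174.98
V_total = 5135.8 + 17174.98 = 22310.78 mm^3


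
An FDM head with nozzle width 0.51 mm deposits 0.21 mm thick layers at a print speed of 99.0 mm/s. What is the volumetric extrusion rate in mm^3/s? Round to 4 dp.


Rate = 0.51 * 0.21 * 99.0 = 10.6029 mm^3/s


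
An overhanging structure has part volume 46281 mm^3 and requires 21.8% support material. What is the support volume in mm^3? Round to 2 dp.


V_support = 46281 * 0.218 = 10089.26 mm^3


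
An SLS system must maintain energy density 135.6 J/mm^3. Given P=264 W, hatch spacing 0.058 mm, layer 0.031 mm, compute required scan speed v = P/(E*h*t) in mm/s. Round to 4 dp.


v = 264 / (135.6*0.058*0.031) = 1082.8157 mm/s


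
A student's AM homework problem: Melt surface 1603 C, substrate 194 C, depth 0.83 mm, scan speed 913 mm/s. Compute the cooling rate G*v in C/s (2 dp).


G = (1603-194)/0.83 = 1697.59036145 C/mm
CR = 1697.59036145 * 913 = 1549900.0 C/s


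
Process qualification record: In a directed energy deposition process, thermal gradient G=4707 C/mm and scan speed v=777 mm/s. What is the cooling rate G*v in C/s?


CR = 4707 * 777 = 3657339 C/s


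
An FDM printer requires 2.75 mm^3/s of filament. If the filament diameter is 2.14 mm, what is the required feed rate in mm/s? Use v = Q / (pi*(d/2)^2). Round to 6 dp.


A = pi*(2.14/2)^2 = 3.596809
v = 2.75 / 3.596809 = 0.764567 mm/s


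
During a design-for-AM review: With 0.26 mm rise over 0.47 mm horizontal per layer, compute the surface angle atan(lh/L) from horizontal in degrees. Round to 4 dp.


angle = atan(0.26/0.47) = 28.951 degrees


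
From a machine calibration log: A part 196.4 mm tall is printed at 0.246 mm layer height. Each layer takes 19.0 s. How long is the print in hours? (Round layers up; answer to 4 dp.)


Layers = ceil(196.4/0.246) = 799
t = 799 * 19.0 / 3600 = 4.2169 hrs


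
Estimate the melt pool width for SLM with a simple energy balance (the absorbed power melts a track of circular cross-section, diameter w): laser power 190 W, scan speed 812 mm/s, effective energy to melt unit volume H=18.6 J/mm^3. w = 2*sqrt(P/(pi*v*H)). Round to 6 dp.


w = 2*sqrt(190/(pi*812*18.6)) = 0.12656 mm


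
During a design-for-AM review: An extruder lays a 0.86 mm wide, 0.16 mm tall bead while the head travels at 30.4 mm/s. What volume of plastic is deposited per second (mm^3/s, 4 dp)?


Rate = 0.86 * 0.16 * 30.4 = 4.183 mm^3/s


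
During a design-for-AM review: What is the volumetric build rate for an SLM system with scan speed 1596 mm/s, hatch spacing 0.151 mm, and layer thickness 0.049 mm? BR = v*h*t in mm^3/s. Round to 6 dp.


Rate = 1596 * 0.151 * 0.049 = 11.808804 mm^3/s


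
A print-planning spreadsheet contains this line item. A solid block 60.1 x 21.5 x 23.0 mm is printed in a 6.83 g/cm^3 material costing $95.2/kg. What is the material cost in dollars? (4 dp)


V = 60.1 * 21.5 * 23.0 = 29719.45 mm^3 = 29.71945 cm^3
Mass = 29.71945 * 6.83 / 1000 = 0.20298384 kg
Cost = 0.20298384 * 95.2 = 19.3241 $


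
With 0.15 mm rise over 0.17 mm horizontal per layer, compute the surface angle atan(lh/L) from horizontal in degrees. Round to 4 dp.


angle = atan(0.15/0.17) = 41.4237 degrees


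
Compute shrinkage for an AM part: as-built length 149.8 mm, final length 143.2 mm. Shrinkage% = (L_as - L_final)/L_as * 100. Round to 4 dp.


Shrinkage = ((149.8-143.2)/149.8)*100 = 4.4059 %


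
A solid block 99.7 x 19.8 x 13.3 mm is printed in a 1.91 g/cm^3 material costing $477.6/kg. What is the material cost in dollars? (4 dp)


V = 99.7 * 19.8 * 13.3 = 26254.998 mm^3 = 26.254998 cm^3
Mass = 26.254998 * 1.91 / 1000 = 0.05014705 kg
Cost = 0.05014705 * 477.6 = 23.9502 $


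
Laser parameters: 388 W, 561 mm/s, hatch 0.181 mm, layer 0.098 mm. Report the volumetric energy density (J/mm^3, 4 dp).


E = 388 / (561*0.181*0.098) = 38.991 J/mm^3


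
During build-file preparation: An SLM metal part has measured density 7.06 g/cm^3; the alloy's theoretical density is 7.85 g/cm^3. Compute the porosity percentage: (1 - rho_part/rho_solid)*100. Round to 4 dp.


Porosity = (1-7.06/7.85)*100 = 10.0637 %


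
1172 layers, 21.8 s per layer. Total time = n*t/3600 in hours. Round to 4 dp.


t = 1172 * 21.8 / 3600 = 7.0971 hrs


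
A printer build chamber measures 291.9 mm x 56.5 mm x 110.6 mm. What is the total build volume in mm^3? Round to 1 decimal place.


V = 291.9 * 56.5 * 110.6 = 1824053.9 mm^3


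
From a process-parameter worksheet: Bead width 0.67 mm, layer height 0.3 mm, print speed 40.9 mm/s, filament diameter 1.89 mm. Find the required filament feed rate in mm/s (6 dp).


Q = 0.67 * 0.3 * 40.9 = 8.2209 mm^3/s
A_fil = pi*(1.89/2)^2 = 2.80552078 mm^2
v_feed = 8.2209 / 2.80552078 = 2.930258 mm/s


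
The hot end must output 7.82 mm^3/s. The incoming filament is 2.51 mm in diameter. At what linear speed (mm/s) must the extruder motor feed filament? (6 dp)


A = pi*(2.51/2)^2 = 4.948087
v = 7.82 / 4.948087 = 1.580409 mm/s


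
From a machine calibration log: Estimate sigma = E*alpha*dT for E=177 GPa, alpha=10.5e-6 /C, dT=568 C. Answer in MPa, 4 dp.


sigma = 177*1000 * 10.5e-6 * 568 = 1055.628 MPa


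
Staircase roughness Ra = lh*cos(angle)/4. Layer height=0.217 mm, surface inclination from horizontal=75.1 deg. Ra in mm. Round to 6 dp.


Ra = 0.217 * cos(75.1) / 4 = 0.013949 mm


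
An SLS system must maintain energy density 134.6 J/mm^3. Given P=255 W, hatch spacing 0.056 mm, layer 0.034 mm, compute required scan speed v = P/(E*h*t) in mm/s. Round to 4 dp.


v = 255 / (134.6*0.056*0.034) = 995.0117 mm/s


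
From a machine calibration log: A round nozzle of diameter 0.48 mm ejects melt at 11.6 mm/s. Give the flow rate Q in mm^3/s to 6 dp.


A = pi*(0.48/2)^2 = 0.18095574 mm^2
Q = 0.18095574 * 11.6 = 2.099087 mm^3/s


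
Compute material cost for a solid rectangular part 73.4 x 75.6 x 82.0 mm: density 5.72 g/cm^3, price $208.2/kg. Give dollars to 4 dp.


V = 73.4 * 75.6 * 82.0 = 455021.28 mm^3 = 455.02128 cm^3
Mass = 455.02128 * 5.72 / 1000 = 2.60272172 kg
Cost = 2.60272172 * 208.2 = 541.8867 $


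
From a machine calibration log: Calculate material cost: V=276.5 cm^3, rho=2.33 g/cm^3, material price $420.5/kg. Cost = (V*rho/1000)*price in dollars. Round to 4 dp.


Mass = 276.5*2.33/1000 = 0.644245 kg
Cost = 0.644245 * 420.5 = 270.905 $


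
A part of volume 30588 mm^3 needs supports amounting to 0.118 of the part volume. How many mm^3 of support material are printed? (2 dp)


V_support = 30588 * 0.118 = 3609.38 mm^3


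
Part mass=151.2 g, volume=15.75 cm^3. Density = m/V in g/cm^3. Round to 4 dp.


rho = 151.2 / 15.75 = 9.6 g/cm^3


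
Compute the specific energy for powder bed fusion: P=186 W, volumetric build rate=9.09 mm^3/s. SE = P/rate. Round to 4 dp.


SE = 186 / 9.09 = 20.462 J/mm^3


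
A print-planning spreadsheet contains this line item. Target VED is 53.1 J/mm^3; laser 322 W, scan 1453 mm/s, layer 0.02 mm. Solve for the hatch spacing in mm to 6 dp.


h = 322 / (53.1*1453*0.02) = 0.208673 mm


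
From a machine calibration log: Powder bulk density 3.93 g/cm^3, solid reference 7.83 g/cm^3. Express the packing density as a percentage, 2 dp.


Packing = (3.93/7.83)*100 = 50.19 %


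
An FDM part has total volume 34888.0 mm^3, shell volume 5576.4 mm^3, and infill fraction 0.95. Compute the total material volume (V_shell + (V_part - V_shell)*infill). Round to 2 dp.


V_infill = (34888.0 - 5576.4) * 0.95 = 27846.02
V_total = 5576.4 + 27846.02 = 33422.42 mm^3


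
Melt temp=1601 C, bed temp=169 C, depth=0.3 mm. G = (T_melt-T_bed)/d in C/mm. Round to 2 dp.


G = (1601-169)/0.3 = 4773.33 C/mm


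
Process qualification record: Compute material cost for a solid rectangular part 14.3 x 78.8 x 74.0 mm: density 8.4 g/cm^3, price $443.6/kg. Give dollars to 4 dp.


V = 14.3 * 78.8 * 74.0 = 83386.16 mm^3 = 83.38616 cm^3
Mass = 83.38616 * 8.4 / 1000 = 0.70044374 kg
Cost = 0.70044374 * 443.6 = 310.7168 $


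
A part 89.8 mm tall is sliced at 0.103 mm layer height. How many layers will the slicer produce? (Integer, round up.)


Layers = ceil(89.8/0.103) = 872


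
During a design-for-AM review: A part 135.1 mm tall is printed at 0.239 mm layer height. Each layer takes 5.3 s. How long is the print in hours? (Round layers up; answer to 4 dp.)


Layers = ceil(135.1/0.239) = 566
t = 566 * 5.3 / 3600 = 0.8333 hrs


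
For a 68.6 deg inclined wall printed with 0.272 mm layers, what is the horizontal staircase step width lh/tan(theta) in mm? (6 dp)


step = 0.272 / tan(68.6) = 0.106596 mm


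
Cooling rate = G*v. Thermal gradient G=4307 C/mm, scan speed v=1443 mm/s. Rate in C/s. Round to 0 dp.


CR = 4307 * 1443 = 6215001 C/s


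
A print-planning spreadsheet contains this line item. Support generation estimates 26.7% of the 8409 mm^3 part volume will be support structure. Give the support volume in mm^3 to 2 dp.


V_support = 8409 * 0.267 = 2245.2 mm^3


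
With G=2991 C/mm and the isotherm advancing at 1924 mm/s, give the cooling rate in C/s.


CR = 2991 * 1924 = 5754684 C/s


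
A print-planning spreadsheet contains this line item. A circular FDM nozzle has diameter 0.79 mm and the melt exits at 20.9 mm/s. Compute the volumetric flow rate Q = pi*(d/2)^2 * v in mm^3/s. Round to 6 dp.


A = pi*(0.79/2)^2 = 0.49016699 mm^2
Q = 0.49016699 * 20.9 = 10.24449 mm^3/s


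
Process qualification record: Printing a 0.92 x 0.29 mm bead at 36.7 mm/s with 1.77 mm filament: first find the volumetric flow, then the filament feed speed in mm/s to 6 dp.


Q = 0.92 * 0.29 * 36.7 = 9.79156 mm^3/s
A_fil = pi*(1.77/2)^2 = 2.46057391 mm^2
v_feed = 9.79156 / 2.46057391 = 3.979381 mm/s


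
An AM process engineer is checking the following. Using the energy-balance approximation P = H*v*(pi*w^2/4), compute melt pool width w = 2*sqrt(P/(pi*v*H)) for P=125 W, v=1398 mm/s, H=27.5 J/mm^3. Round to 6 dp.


w = 2*sqrt(125/(pi*1398*27.5)) = 0.064341 mm


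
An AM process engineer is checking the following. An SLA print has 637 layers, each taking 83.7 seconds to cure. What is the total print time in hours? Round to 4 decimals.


t = 637 * 83.7 / 3600 = 14.8103 hrs


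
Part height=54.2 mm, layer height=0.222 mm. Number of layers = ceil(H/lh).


Layers = ceil(54.2/0.222) = 245


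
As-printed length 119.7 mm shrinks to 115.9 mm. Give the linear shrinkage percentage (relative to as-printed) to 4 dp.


Shrinkage = ((119.7-115.9)/119.7)*100 = 3.1746 %


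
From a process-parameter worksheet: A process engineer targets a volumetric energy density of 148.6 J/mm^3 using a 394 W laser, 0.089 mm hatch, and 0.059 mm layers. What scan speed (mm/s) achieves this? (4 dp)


v = 394 / (148.6*0.089*0.059) = 504.9349 mm/s


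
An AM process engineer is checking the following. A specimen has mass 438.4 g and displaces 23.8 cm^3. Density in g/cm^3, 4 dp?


rho = 438.4 / 23.8 = 18.4202 g/cm^3


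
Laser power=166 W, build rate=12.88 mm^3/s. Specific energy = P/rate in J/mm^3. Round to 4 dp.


SE = 166 / 12.88 = 12.8882 J/mm^3


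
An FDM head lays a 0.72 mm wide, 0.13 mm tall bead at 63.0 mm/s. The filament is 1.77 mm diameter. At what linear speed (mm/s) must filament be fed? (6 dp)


Q = 0.72 * 0.13 * 63.0 = 5.8968 mm^3/s
A_fil = pi*(1.77/2)^2 = 2.46057391 mm^2
v_feed = 5.8968 / 2.46057391 = 2.396514 mm/s


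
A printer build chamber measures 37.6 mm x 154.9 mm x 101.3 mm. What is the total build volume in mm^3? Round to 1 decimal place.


V = 37.6 * 154.9 * 101.3 = 589995.5 mm^3


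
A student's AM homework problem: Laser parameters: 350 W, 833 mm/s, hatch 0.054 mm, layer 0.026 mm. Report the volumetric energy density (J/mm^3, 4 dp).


E = 350 / (833*0.054*0.026) = 299.265 J/mm^3


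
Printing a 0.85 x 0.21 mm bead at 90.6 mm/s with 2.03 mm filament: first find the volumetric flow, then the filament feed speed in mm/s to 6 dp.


Q = 0.85 * 0.21 * 90.6 = 16.1721 mm^3/s
A_fil = pi*(2.03/2)^2 = 3.23654729 mm^2
v_feed = 16.1721 / 3.23654729 = 4.996714 mm/s


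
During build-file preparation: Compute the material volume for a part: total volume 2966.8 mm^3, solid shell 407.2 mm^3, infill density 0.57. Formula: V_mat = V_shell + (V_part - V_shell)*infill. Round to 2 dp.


V_infill = (2966.8 - 407.2) * 0.57 = 1458.97
V_total = 407.2 + 1458.97 = 1866.17 mm^3


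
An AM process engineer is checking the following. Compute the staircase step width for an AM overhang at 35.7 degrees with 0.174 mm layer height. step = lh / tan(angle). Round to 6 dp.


step = 0.174 / tan(35.7) = 0.242147 mm


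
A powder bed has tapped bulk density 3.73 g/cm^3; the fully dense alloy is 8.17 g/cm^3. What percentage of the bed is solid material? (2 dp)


Packing = (3.73/8.17)*100 = 45.65 %


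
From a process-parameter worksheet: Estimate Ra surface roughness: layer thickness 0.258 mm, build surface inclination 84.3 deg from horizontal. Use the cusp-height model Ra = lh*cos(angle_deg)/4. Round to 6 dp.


Ra = 0.258 * cos(84.3) / 4 = 0.006406 mm


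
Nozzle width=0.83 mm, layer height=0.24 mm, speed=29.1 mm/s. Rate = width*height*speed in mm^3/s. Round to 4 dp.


Rate = 0.83 * 0.24 * 29.1 = 5.7967 mm^3/s


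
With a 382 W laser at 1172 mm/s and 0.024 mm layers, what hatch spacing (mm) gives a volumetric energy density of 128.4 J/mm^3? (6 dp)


h = 382 / (128.4*1172*0.024) = 0.105769 mm


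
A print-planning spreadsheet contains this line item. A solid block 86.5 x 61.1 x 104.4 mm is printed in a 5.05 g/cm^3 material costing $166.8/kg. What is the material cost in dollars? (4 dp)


V = 86.5 * 61.1 * 104.4 = 551769.66 mm^3 = 551.76966 cm^3
Mass = 551.76966 * 5.05 / 1000 = 2.78643678 kg
Cost = 2.78643678 * 166.8 = 464.7777 $


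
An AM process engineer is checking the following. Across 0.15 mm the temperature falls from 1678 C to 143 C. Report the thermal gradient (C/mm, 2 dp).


G = (1678-143)/0.15 = 10233.33 C/mm


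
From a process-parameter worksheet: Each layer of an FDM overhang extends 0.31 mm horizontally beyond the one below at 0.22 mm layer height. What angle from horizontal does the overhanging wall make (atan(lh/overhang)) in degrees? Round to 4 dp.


angle = atan(0.22/0.31) = 35.3625 degrees


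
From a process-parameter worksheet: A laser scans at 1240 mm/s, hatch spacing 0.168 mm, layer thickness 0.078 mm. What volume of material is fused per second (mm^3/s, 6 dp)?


Rate = 1240 * 0.168 * 0.078 = 16.24896 mm^3/s


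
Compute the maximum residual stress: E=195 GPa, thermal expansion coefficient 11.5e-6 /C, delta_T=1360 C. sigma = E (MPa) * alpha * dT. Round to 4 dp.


sigma = 195*1000 * 11.5e-6 * 1360 = 3049.8 MPa


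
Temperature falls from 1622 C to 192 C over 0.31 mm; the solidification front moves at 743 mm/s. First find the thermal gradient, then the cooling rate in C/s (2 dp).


G = (1622-192)/0.31 = 4612.90322581 C/mm
CR = 4612.90322581 * 743 = 3427387.1 C/s


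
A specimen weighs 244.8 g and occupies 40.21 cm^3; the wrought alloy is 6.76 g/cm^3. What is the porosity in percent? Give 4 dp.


rho_part = 244.8 / 40.21 = 6.0880378 g/cm^3
Porosity = (1 - 6.0880378/6.76)*100 = 9.9403 %


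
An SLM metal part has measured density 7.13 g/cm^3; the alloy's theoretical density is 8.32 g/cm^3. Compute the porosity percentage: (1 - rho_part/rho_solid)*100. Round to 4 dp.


Porosity = (1-7.13/8.32)*100 = 14.3029 %


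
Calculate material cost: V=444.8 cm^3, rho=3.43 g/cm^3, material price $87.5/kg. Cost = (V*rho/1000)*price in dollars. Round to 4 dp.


Mass = 444.8*3.43/1000 = 1.525664 kg
Cost = 1.525664 * 87.5 = 133.4956 $


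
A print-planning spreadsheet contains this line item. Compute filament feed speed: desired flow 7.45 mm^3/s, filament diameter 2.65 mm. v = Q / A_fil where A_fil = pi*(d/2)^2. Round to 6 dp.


A = pi*(2.65/2)^2 = 5.515459
v = 7.45 / 5.515459 = 1.350749 mm/s


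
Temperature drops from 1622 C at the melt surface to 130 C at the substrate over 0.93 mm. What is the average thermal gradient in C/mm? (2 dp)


G = (1622-130)/0.93 = 1604.3 C/mm


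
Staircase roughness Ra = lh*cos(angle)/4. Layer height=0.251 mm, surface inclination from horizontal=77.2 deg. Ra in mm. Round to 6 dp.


Ra = 0.251 * cos(77.2) / 4 = 0.013902 mm


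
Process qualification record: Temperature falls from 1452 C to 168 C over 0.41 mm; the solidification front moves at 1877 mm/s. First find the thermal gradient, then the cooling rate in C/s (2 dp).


G = (1452-168)/0.41 = 3131.70731707 C/mm
CR = 3131.70731707 * 1877 = 5878214.63 C/s


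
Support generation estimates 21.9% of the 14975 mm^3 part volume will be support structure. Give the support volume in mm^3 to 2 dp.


V_support = 14975 * 0.219 = 3279.53 mm^3


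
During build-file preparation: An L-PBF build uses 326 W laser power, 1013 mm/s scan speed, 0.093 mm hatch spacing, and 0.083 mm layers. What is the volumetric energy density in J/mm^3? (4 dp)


E = 326 / (1013*0.093*0.083) = 41.6915 J/mm^3


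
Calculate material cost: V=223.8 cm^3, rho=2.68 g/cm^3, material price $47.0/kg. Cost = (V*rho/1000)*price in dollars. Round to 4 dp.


Mass = 223.8*2.68/1000 = 0.599784 kg
Cost = 0.599784 * 47.0 = 28.1898 $


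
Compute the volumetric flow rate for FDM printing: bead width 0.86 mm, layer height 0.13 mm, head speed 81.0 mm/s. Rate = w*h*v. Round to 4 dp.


Rate = 0.86 * 0.13 * 81.0 = 9.0558 mm^3/s


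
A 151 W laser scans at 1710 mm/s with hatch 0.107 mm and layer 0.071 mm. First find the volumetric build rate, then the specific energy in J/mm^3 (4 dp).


Build rate = 1710 * 0.107 * 0.071 = 12.99087 mm^3/s
SE = 151 / 12.99087 = 11.6235 J/mm^3


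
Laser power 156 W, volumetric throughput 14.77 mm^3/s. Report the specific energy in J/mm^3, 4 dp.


SE = 156 / 14.77 = 10.5619 J/mm^3


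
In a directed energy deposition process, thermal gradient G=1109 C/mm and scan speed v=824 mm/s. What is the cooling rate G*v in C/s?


CR = 1109 * 824 = 913816 C/s


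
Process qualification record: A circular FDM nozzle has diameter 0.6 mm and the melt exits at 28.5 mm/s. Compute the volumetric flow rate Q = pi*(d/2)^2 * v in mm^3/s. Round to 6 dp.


A = pi*(0.6/2)^2 = 0.28274334 mm^2
Q = 0.28274334 * 28.5 = 8.058185 mm^3/s


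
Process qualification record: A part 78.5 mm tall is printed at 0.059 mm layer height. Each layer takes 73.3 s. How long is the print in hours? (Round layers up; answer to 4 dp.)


Layers = ceil(78.5/0.059) = 1331
t = 1331 * 73.3 / 3600 = 27.1006 hrs


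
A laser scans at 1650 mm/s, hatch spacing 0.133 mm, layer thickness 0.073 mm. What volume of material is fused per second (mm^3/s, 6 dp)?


Rate = 1650 * 0.133 * 0.073 = 16.01985 mm^3/s


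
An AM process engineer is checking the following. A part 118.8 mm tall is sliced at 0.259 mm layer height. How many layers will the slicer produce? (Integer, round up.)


Layers = ceil(118.8/0.259) = 459


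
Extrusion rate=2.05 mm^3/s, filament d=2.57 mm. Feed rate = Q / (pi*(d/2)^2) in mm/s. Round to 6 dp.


A = pi*(2.57/2)^2 = 5.187476
v = 2.05 / 5.187476 = 0.395183 mm/s


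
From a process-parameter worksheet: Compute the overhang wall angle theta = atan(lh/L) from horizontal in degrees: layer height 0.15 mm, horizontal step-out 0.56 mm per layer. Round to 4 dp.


angle = atan(0.15/0.56) = 14.9951 degrees


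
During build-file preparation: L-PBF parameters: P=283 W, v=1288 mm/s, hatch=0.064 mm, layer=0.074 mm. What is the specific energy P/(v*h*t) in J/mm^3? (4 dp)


Build rate = 1288 * 0.064 * 0.074 = 6.099968 mm^3/s
SE = 283 / 6.099968 = 46.3937 J/mm^3


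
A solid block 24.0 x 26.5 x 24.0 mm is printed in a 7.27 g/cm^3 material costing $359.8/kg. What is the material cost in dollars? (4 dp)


V = 24.0 * 26.5 * 24.0 = 15264.0 mm^3 = 15.264 cm^3
Mass = 15.264 * 7.27 / 1000 = 0.11096928 kg
Cost = 0.11096928 * 359.8 = 39.9267 $


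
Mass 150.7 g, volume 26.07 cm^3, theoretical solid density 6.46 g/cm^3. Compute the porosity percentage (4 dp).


rho_part = 150.7 / 26.07 = 5.78059072 g/cm^3
Porosity = (1 - 5.78059072/6.46)*100 = 10.5172 %


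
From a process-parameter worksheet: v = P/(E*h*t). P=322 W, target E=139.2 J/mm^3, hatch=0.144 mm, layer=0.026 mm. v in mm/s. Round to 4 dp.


v = 322 / (139.2*0.144*0.026) = 617.8468 mm/s


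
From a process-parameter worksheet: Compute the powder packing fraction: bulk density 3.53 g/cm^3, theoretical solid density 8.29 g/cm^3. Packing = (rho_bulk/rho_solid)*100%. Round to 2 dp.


Packing = (3.53/8.29)*100 = 42.58 %


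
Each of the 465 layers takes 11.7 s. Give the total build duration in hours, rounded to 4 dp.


t = 465 * 11.7 / 3600 = 1.5113 hrs


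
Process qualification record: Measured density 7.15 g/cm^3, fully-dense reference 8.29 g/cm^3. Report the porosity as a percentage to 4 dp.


Porosity = (1-7.15/8.29)*100 = 13.7515 %


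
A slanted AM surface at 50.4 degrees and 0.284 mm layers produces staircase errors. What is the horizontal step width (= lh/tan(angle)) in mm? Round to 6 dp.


step = 0.284 / tan(50.4) = 0.234945 mm


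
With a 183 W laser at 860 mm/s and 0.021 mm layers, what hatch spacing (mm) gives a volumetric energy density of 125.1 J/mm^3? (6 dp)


h = 183 / (125.1*860*0.021) = 0.080998 mm


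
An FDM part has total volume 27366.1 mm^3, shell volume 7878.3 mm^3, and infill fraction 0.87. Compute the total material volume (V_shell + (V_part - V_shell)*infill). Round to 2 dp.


V_infill = (27366.1 - 7878.3) * 0.87 = 16954.39
V_total = 7878.3 + 16954.39 = 24832.69 mm^3


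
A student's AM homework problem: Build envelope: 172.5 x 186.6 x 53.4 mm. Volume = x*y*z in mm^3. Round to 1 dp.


V = 172.5 * 186.6 * 53.4 = 1718865.9 mm^3


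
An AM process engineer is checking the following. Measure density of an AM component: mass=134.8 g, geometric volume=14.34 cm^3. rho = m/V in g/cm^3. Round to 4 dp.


rho = 134.8 / 14.34 = 9.4003 g/cm^3


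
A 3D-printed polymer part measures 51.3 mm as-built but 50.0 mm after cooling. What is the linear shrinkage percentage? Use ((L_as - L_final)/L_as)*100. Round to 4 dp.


Shrinkage = ((51.3-50.0)/51.3)*100 = 2.5341 %


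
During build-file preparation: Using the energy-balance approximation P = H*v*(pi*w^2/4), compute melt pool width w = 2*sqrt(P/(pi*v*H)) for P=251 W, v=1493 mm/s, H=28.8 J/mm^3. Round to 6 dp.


w = 2*sqrt(251/(pi*1493*28.8)) = 0.086212 mm


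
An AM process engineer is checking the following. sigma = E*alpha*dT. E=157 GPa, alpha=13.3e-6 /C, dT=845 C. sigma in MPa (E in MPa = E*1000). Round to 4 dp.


sigma = 157*1000 * 13.3e-6 * 845 = 1764.4445 MPa


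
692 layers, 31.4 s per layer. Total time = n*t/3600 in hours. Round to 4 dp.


t = 692 * 31.4 / 3600 = 6.0358 hrs


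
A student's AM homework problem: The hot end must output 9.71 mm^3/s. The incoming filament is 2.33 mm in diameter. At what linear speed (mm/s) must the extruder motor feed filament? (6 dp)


A = pi*(2.33/2)^2 = 4.263848
v = 9.71 / 4.263848 = 2.277286 mm/s


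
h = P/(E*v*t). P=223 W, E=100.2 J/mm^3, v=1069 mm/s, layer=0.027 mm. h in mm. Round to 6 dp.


h = 223 / (100.2*1069*0.027) = 0.077107 mm


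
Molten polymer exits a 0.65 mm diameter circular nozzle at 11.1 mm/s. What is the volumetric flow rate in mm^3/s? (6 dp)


A = pi*(0.65/2)^2 = 0.33183072 mm^2
Q = 0.33183072 * 11.1 = 3.683321 mm^3/s


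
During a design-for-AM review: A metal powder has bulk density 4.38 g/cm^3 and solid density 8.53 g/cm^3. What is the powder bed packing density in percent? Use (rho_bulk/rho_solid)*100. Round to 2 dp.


Packing = (4.38/8.53)*100 = 51.35 %


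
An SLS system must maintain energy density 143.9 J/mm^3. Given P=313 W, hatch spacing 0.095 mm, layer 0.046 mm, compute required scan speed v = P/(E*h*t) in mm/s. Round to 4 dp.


v = 313 / (143.9*0.095*0.046) = 497.7395 mm/s


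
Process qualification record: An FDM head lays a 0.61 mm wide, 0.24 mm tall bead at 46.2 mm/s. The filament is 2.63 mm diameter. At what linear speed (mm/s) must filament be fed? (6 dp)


Q = 0.61 * 0.24 * 46.2 = 6.76368 mm^3/s
A_fil = pi*(2.63/2)^2 = 5.43252056 mm^2
v_feed = 6.76368 / 5.43252056 = 1.245035 mm/s


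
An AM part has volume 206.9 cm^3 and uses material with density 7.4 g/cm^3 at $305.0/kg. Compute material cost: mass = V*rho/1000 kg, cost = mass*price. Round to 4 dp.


Mass = 206.9*7.4/1000 = 1.53106 kg
Cost = 1.53106 * 305.0 = 466.9733 $


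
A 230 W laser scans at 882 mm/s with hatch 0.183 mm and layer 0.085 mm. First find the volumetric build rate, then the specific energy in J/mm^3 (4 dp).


Build rate = 882 * 0.183 * 0.085 = 13.71951 mm^3/s
SE = 230 / 13.71951 = 16.7644 J/mm^3


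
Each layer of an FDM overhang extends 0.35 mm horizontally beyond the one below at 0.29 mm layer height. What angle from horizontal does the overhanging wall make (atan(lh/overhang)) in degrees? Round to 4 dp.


angle = atan(0.29/0.35) = 39.6442 degrees


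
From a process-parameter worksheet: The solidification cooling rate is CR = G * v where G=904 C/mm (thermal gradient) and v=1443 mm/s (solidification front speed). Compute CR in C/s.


CR = 904 * 1443 = 1304472 C/s


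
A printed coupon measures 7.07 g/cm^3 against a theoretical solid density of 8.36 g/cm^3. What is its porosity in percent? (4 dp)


Porosity = (1-7.07/8.36)*100 = 15.4306 %


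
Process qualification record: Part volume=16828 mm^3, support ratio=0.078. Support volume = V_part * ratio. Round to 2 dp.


V_support = 16828 * 0.078 = 1312.58 mm^3


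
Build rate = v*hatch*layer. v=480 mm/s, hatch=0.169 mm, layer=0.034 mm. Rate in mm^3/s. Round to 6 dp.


Rate = 480 * 0.169 * 0.034 = 2.75808 mm^3/s


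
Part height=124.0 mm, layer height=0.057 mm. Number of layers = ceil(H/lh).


Layers = ceil(124.0/0.057) = 2176


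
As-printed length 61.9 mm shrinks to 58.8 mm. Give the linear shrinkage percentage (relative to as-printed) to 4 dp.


Shrinkage = ((61.9-58.8)/61.9)*100 = 5.0081 %


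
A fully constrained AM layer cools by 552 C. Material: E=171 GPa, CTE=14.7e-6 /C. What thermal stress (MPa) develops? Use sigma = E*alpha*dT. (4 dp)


sigma = 171*1000 * 14.7e-6 * 552 = 1387.5624 MPa


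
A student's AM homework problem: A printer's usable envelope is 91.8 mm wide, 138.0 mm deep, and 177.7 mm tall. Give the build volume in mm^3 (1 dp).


V = 91.8 * 138.0 * 177.7 = 2251174.7 mm^3


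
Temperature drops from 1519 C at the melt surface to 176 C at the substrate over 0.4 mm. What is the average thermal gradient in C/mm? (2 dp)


G = (1519-176)/0.4 = 3357.5 C/mm


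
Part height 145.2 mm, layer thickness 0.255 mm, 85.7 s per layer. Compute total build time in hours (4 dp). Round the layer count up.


Layers = ceil(145.2/0.255) = 570
t = 570 * 85.7 / 3600 = 13.5692 hrs


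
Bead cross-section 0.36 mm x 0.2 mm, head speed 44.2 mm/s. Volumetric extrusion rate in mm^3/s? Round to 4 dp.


Rate = 0.36 * 0.2 * 44.2 = 3.1824 mm^3/s


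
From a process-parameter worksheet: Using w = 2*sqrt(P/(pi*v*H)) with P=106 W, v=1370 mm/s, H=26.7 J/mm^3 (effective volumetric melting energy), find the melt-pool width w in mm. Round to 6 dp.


w = 2*sqrt(106/(pi*1370*26.7)) = 0.060742 mm
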